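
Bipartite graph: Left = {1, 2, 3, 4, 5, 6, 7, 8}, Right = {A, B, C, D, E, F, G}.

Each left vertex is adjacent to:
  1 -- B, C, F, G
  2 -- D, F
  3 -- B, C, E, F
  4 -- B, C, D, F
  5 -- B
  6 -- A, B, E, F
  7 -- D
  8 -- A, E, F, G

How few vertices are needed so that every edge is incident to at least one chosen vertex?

The 7 edges 1–G, 2–F, 3–E, 4–C, 5–B, 6–A, 7–D form a matching, so any vertex cover needs at least 7 vertices (one per matched edge).
Conversely {A, B, C, D, E, F, G} meets every edge and has exactly 7 vertices, so 7 is optimal.

7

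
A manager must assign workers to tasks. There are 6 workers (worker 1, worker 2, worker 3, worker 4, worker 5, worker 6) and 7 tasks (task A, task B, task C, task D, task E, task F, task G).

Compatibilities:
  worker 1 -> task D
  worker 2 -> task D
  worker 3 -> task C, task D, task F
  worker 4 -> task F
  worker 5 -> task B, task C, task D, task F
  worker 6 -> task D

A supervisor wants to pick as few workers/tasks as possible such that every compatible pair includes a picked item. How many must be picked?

A maximum matching has 4 edges (e.g. worker 1–task D, worker 3–task C, worker 4–task F, worker 5–task B).
By König's theorem the minimum vertex cover has the same size. One such cover is {worker 3, worker 4, worker 5, task D}.

4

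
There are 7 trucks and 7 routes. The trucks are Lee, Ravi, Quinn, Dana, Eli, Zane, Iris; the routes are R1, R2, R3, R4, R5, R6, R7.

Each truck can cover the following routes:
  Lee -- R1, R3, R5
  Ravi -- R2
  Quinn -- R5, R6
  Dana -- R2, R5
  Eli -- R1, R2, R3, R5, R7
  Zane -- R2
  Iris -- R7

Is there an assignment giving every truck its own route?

No

The set {Ravi, Zane} has only 1 neighbour ({R2}), so by Hall's theorem at most 6 of the 7 trucks can be matched.
Hence no matching covers every truck.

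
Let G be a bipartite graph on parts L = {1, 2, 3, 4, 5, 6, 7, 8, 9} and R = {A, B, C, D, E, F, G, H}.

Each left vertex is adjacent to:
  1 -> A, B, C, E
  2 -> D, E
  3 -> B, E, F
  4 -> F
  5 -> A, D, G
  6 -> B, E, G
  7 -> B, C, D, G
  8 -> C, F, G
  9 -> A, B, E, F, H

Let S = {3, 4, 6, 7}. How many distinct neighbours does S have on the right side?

6

The union of neighbours of {3, 4, 6, 7} is {B, C, D, E, F, G}, which has 6 elements.
Since |N(S)| = 6 ≥ |S| = 4, Hall's condition holds for this subset.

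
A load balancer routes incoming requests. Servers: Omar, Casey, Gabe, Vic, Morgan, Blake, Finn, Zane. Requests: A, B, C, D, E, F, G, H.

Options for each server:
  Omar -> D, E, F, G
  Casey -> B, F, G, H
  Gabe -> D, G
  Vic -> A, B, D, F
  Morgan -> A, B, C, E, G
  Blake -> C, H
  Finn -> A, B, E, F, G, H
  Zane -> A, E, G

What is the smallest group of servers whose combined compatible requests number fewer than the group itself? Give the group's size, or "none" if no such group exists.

A matching saturating every server exists, for instance Omar→D, Casey→H, Gabe→G, Vic→F, Morgan→B, Blake→C, Finn→A, Zane→E.
By Hall's marriage theorem, this means |N(S)| ≥ |S| for every subset S, so no violating subset exists.

none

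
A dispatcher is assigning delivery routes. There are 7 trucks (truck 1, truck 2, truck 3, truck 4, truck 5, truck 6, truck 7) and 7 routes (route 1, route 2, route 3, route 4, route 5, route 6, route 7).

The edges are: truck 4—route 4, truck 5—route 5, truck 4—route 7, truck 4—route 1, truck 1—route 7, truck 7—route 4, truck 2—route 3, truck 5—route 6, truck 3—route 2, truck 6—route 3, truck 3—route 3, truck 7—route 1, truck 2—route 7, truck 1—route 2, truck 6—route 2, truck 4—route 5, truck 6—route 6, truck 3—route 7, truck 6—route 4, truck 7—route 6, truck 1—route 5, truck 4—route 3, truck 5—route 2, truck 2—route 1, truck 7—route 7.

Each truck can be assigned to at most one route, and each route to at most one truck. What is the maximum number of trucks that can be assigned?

One maximum matching: truck 1–route 2, truck 2–route 1, truck 3–route 3, truck 4–route 4, truck 5–route 5, truck 6–route 6, truck 7–route 7.
All 7 trucks are matched, so no larger matching exists.

7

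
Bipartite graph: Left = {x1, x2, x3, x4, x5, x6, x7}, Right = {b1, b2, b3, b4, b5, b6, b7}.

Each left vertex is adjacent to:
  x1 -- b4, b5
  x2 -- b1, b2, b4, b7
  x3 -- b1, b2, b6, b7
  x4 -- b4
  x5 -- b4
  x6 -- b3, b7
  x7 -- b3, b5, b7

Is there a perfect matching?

No

The set {x4, x5} has only 1 neighbour ({b4}), so by Hall's theorem at most 6 of the 7 left vertices can be matched.
Hence no matching covers every left vertex.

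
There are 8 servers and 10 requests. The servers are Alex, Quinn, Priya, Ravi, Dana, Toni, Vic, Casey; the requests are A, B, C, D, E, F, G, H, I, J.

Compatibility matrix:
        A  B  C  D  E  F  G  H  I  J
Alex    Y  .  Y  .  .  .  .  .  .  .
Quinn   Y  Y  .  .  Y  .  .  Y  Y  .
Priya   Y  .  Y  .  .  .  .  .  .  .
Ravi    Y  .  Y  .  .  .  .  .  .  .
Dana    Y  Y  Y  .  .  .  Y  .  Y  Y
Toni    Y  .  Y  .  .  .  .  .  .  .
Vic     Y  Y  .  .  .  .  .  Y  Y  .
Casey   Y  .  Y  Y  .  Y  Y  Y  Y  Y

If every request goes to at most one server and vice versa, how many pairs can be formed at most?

For example, pair Alex→A, Quinn→E, Priya→C, Dana→G, Vic→I, Casey→J.
The set {Alex, Priya, Ravi, Toni} has only 2 neighbours ({A, C}), so by Hall's theorem at most 6 of the 8 servers can be matched.

6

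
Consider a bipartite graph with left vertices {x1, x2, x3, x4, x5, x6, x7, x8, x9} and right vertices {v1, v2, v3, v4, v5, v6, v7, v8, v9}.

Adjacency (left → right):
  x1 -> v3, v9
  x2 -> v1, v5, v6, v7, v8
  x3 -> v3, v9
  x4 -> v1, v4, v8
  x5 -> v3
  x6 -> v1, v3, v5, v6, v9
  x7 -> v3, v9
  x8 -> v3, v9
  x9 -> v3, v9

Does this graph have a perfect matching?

The set {x1, x3, x5, x7, x8, x9} has only 2 neighbours ({v3, v9}), so by Hall's theorem at most 5 of the 9 left vertices can be matched.
Hence no matching covers every left vertex.

No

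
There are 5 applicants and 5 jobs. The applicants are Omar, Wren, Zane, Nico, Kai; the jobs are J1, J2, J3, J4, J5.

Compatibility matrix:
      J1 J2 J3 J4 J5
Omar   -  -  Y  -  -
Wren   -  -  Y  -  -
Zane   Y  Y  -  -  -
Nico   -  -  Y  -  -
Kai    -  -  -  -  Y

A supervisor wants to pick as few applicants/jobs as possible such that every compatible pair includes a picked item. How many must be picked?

3

{Zane, Kai, J3} is a vertex cover of size 3: every edge has an endpoint in this set.
No smaller cover exists because Omar–J3, Zane–J1, Kai–J5 is a matching of size 3, and a cover must include an endpoint of each of these disjoint edges (König's theorem).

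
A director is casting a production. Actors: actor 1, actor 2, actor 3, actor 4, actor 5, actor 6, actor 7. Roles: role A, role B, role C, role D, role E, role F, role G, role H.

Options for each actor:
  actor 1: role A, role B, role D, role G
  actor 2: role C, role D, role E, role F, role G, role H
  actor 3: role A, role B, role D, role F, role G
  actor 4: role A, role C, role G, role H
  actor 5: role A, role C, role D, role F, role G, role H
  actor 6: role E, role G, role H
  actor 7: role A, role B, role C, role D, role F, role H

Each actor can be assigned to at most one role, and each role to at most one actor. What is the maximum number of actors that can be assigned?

For example, pair actor 1→role D, actor 2→role F, actor 3→role B, actor 4→role H, actor 5→role G, actor 6→role E, actor 7→role C.
All 7 actors are matched, so no larger matching exists.

7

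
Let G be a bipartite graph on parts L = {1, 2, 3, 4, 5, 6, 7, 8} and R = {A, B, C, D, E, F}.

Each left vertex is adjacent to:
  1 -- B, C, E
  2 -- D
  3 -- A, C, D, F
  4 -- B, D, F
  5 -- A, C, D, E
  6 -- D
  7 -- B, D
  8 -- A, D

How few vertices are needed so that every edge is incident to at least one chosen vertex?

A maximum matching has 6 edges (e.g. 1–E, 2–D, 3–A, 4–F, 5–C, 7–B).
By König's theorem the minimum vertex cover has the same size. One such cover is {A, B, C, D, E, F}.

6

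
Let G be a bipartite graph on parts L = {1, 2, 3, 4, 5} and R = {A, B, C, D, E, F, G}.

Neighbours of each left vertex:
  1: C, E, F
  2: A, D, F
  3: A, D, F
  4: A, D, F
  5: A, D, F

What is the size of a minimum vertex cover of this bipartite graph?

4

A maximum matching has 4 edges (e.g. 1–E, 2–A, 3–D, 4–F).
By König's theorem the minimum vertex cover has the same size. One such cover is {1, A, D, F}.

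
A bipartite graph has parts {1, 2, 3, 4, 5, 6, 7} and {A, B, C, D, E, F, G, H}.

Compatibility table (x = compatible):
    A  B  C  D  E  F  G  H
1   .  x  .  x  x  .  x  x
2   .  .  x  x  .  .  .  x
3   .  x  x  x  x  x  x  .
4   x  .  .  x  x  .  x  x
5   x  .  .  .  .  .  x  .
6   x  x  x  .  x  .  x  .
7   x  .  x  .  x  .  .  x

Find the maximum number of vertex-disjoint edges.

7

One maximum matching: 1-H, 2-C, 3-F, 4-G, 5-A, 6-B, 7-E.
All 7 left vertices are matched, so no larger matching exists.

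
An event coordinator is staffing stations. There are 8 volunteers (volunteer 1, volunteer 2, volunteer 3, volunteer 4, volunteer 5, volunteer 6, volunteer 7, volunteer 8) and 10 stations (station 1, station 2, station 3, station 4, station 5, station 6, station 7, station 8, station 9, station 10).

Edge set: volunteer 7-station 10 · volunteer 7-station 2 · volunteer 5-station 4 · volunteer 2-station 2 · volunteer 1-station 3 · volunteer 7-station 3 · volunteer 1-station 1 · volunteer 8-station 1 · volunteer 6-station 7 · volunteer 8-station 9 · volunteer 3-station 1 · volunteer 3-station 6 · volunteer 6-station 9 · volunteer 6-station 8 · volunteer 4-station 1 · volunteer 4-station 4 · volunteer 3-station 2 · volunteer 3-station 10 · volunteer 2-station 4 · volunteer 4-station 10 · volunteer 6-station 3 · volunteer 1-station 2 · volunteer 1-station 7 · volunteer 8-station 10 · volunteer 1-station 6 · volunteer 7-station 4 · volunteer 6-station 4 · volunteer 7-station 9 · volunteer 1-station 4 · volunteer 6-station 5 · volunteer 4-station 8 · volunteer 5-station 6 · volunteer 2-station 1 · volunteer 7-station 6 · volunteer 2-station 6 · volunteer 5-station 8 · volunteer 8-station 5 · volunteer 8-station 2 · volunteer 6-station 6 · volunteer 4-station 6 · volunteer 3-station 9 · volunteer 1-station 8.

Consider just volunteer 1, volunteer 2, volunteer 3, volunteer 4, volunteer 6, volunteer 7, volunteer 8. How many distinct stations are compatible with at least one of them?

The union of neighbours of {volunteer 1, volunteer 2, volunteer 3, volunteer 4, volunteer 6, volunteer 7, volunteer 8} is {station 1, station 2, station 3, station 4, station 5, station 6, station 7, station 8, station 9, station 10}, which has 10 elements.
Since |N(S)| = 10 ≥ |S| = 7, Hall's condition holds for this subset.

10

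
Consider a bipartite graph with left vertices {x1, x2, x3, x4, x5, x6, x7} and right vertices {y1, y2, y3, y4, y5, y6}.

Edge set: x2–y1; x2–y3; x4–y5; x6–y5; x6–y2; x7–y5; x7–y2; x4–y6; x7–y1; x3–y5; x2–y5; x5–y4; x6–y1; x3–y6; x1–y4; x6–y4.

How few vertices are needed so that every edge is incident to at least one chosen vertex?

The 6 edges x1–y4, x2–y3, x3–y5, x4–y6, x6–y2, x7–y1 form a matching, so any vertex cover needs at least 6 vertices (one per matched edge).
Conversely {x2, x3, x4, x6, x7, y4} meets every edge and has exactly 6 vertices, so 6 is optimal.

6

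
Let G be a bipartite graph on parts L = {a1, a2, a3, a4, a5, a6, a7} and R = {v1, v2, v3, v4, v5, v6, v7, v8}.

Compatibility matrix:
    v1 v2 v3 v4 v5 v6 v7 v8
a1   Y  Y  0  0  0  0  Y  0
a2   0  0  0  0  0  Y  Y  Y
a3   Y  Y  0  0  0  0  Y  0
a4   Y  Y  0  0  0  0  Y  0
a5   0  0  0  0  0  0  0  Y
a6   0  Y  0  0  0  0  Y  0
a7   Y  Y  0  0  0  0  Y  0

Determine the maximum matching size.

One maximum matching: a1→v1, a2→v6, a3→v7, a4→v2, a5→v8.
The set {a1, a3, a4, a6, a7} has only 3 neighbours ({v1, v2, v7}), so by Hall's theorem at most 5 of the 7 left vertices can be matched.

5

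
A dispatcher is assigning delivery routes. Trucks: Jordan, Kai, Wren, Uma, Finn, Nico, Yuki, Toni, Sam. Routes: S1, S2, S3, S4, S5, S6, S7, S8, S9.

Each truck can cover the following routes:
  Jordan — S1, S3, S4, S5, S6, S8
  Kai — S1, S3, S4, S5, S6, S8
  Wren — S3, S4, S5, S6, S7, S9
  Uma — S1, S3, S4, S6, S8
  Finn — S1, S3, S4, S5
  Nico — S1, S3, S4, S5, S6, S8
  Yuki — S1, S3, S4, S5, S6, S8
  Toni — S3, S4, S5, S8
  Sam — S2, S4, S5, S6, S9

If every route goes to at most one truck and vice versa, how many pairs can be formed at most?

A valid assignment of size 8: Jordan–S4, Kai–S8, Wren–S7, Uma–S1, Finn–S5, Nico–S3, Yuki–S6, Sam–S2.
The set {Jordan, Kai, Uma, Finn, Nico, Yuki, Toni} has only 6 neighbours ({S1, S3, S4, S5, S6, S8}), so by Hall's theorem at most 8 of the 9 trucks can be matched.

8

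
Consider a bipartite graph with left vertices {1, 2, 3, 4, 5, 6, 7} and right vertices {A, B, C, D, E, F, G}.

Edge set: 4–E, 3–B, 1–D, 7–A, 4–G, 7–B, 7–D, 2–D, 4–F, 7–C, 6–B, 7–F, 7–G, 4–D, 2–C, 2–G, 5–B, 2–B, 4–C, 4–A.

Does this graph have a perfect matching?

No

The set {3, 5, 6} has only 1 neighbour ({B}), so by Hall's theorem at most 5 of the 7 left vertices can be matched.
Hence no matching covers every left vertex.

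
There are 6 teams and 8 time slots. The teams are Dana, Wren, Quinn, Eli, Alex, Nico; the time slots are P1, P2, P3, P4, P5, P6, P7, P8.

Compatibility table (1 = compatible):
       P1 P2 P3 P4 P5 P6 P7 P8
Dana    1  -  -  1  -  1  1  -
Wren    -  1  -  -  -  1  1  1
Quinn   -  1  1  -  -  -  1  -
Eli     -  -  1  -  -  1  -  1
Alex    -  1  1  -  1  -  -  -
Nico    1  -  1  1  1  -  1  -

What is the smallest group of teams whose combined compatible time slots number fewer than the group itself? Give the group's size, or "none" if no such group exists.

none

A matching saturating every team exists, for instance Dana→P7, Wren→P8, Quinn→P3, Eli→P6, Alex→P5, Nico→P1.
By Hall's marriage theorem, this means |N(S)| ≥ |S| for every subset S, so no violating subset exists.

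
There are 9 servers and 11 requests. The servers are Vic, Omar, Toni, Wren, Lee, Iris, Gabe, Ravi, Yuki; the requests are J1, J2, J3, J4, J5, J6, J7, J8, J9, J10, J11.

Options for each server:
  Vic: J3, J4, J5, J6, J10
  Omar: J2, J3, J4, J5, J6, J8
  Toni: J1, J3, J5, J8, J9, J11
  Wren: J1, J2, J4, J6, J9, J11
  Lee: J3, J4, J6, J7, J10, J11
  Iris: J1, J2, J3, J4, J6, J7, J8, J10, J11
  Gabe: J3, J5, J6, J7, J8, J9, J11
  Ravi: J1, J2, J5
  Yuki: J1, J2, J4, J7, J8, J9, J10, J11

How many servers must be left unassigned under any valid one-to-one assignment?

One maximum matching: Vic–J3, Omar–J2, Toni–J11, Wren–J6, Lee–J10, Iris–J1, Gabe–J7, Ravi–J5, Yuki–J9.
All 9 servers are matched, so no larger matching exists.
That matches 9 of the 9, leaving 0 unmatched; no matching can do better.

0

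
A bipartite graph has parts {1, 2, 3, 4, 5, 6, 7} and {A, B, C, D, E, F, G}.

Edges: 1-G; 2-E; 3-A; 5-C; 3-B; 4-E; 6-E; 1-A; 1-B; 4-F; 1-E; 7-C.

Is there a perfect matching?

No

The set {2, 5, 6, 7} has only 2 neighbours ({C, E}), so by Hall's theorem at most 5 of the 7 left vertices can be matched.
Hence no matching covers every left vertex.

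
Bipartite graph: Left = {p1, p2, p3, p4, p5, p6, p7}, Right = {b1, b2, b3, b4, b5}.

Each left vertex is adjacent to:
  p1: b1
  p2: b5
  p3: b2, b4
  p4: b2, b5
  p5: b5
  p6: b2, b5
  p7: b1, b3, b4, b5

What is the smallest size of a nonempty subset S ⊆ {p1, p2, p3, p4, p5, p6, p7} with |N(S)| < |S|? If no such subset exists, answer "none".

Take S = {p2, p5}. Its neighbourhood is {b5}, so |N(S)| = 1 < |S| = 2.
No single vertex violates Hall's condition since each has at least one neighbour, so 2 is the minimum.

2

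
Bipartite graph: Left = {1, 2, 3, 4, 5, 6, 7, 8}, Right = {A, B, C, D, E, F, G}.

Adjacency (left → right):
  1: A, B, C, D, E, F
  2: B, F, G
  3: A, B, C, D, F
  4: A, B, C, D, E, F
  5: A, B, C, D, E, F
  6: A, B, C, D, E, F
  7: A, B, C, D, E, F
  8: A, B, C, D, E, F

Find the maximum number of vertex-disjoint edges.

7

A valid assignment of size 7: 1-D, 2-G, 3-C, 4-F, 5-B, 6-E, 7-A.
The set {1, 3, 4, 5, 6, 7, 8} has only 6 neighbours ({A, B, C, D, E, F}), so by Hall's theorem at most 7 of the 8 left vertices can be matched.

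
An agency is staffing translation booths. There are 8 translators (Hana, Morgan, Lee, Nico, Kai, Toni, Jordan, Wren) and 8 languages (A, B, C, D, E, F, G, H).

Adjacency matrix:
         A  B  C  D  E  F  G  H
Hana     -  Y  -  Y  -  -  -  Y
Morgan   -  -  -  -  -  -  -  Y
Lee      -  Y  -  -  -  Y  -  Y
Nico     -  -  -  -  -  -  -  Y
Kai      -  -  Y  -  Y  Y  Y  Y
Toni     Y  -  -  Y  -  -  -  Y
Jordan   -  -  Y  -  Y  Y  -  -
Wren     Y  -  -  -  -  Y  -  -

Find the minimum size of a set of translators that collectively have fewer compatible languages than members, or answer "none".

Take S = {Morgan, Nico}. Its neighbourhood is {H}, so |N(S)| = 1 < |S| = 2.
No single vertex violates Hall's condition since each has at least one neighbour, so 2 is the minimum.

2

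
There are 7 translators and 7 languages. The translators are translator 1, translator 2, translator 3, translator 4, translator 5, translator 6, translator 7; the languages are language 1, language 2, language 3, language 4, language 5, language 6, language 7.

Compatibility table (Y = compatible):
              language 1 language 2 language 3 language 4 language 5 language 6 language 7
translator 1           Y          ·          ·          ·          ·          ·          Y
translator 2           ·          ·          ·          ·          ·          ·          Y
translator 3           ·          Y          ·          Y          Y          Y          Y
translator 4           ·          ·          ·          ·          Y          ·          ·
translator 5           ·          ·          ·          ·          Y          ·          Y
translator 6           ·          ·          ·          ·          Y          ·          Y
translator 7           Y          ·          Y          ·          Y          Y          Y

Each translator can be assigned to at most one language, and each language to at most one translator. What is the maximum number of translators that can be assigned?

5

For example, pair translator 1-language 1, translator 2-language 7, translator 3-language 2, translator 4-language 5, translator 7-language 6.
The set {translator 2, translator 4, translator 5, translator 6} has only 2 neighbours ({language 5, language 7}), so by Hall's theorem at most 5 of the 7 translators can be matched.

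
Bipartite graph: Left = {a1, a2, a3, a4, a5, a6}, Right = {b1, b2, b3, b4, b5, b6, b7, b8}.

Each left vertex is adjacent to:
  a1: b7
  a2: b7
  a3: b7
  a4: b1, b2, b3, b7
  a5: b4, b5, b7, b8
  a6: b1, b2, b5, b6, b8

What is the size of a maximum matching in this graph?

4

For example, pair a1→b7, a4→b3, a5→b5, a6→b1.
The set {a1, a2, a3} has only 1 neighbour ({b7}), so by Hall's theorem at most 4 of the 6 left vertices can be matched.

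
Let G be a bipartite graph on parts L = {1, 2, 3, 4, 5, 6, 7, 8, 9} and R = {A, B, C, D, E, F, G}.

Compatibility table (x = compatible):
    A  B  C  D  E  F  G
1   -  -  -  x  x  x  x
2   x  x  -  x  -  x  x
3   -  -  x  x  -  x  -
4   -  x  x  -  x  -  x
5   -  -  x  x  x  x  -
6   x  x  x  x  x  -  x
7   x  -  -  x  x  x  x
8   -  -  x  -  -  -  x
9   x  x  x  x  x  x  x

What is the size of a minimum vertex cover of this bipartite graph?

{A, B, C, D, E, F, G} is a vertex cover of size 7: every edge has an endpoint in this set.
No smaller cover exists because 1–D, 2–B, 3–F, 4–E, 5–C, 6–A, 7–G is a matching of size 7, and a cover must include an endpoint of each of these disjoint edges (König's theorem).

7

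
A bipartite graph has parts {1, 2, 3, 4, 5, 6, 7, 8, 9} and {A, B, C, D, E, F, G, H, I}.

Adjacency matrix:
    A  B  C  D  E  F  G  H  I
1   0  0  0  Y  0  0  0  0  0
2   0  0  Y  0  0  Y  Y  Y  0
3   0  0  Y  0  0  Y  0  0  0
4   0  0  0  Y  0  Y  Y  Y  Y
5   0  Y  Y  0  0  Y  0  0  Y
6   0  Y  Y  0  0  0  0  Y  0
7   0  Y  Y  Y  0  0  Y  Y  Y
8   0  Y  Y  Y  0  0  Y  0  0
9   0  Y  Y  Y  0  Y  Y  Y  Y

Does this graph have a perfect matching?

The set {1, 2, 3, 4, 5, 6, 7, 8, 9} has only 7 neighbours ({B, C, D, F, G, H, I}), so by Hall's theorem at most 7 of the 9 left vertices can be matched.
Hence no matching covers every left vertex.

No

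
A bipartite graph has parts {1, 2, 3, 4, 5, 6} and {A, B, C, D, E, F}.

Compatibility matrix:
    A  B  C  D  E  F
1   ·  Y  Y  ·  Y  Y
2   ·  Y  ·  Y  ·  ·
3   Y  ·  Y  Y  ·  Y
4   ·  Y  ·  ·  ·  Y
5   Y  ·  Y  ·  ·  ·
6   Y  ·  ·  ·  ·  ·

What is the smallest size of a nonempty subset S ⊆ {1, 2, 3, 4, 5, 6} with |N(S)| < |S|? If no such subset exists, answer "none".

none

A matching saturating every left vertex exists, for instance 1→E, 2→D, 3→F, 4→B, 5→C, 6→A.
By Hall's marriage theorem, this means |N(S)| ≥ |S| for every subset S, so no violating subset exists.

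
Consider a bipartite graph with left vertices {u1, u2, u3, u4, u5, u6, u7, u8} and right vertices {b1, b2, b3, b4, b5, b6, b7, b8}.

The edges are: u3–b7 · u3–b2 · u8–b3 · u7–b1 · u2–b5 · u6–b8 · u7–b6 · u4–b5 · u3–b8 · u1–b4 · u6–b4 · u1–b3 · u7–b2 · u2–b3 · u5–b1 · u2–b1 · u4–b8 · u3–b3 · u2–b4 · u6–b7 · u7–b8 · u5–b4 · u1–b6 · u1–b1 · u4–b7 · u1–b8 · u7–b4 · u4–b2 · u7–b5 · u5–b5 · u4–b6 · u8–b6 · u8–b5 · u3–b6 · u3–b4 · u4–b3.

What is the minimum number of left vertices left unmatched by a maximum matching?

0

One maximum matching: u1-b1, u2-b4, u3-b2, u4-b7, u5-b5, u6-b8, u7-b6, u8-b3.
All 8 left vertices are matched, so no larger matching exists.
That matches 8 of the 8, leaving 0 unmatched; no matching can do better.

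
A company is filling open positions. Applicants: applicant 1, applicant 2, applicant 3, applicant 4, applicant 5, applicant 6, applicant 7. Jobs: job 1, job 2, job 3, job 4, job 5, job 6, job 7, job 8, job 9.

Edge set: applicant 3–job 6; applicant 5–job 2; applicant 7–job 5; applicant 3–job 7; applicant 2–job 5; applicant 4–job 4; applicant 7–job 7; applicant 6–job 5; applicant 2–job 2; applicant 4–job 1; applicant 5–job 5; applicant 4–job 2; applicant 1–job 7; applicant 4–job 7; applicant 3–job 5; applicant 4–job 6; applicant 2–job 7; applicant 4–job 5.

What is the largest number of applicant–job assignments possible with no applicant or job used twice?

A valid assignment of size 5: applicant 1-job 7, applicant 2-job 5, applicant 3-job 6, applicant 4-job 1, applicant 5-job 2.
The set {applicant 1, applicant 2, applicant 5, applicant 6, applicant 7} has only 3 neighbours ({job 2, job 5, job 7}), so by Hall's theorem at most 5 of the 7 applicants can be matched.

5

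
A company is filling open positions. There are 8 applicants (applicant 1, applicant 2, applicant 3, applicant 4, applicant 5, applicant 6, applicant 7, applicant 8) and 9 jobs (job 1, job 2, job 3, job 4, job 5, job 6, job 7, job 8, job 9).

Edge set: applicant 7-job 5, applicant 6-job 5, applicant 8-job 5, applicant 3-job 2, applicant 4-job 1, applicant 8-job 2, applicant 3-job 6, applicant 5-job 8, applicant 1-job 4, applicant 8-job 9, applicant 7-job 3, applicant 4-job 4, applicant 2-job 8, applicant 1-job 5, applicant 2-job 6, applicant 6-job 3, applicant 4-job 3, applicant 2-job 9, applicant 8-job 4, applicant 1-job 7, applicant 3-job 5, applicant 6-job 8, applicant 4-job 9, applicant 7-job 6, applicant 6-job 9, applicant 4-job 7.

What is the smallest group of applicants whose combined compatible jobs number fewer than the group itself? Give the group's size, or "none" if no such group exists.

A matching saturating every applicant exists, for instance applicant 1→job 4, applicant 2→job 6, applicant 3→job 2, applicant 4→job 7, applicant 5→job 8, applicant 6→job 5, applicant 7→job 3, applicant 8→job 9.
By Hall's marriage theorem, this means |N(S)| ≥ |S| for every subset S, so no violating subset exists.

none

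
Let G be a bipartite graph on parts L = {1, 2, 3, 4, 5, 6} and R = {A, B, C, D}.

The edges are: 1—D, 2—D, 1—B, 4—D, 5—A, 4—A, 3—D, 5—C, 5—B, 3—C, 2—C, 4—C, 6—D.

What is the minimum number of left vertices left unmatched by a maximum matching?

For example, pair 1–B, 2–D, 3–C, 4–A.
The set {1, 2, 3, 4, 5, 6} has only 4 neighbours ({A, B, C, D}), so by Hall's theorem at most 4 of the 6 left vertices can be matched.
That matches 4 of the 6, leaving 2 unmatched; no matching can do better.

2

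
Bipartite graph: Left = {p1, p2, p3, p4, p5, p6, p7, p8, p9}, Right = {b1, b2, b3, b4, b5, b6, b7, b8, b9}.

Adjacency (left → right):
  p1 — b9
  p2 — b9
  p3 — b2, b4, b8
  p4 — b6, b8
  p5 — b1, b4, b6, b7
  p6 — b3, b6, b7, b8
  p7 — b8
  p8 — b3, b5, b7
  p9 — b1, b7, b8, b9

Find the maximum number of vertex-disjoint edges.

8

A valid assignment of size 8: p1–b9, p3–b2, p4–b6, p5–b4, p6–b3, p7–b8, p8–b5, p9–b7.
The set {p1, p2} has only 1 neighbour ({b9}), so by Hall's theorem at most 8 of the 9 left vertices can be matched.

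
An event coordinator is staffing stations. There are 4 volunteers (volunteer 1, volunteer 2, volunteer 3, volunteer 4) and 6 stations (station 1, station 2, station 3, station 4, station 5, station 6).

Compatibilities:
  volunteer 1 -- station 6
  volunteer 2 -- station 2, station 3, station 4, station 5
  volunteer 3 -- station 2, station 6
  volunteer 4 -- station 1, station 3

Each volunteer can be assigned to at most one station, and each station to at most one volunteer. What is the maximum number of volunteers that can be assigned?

A valid assignment of size 4: volunteer 1–station 6, volunteer 2–station 3, volunteer 3–station 2, volunteer 4–station 1.
This saturates every volunteer, so 4 is the maximum.

4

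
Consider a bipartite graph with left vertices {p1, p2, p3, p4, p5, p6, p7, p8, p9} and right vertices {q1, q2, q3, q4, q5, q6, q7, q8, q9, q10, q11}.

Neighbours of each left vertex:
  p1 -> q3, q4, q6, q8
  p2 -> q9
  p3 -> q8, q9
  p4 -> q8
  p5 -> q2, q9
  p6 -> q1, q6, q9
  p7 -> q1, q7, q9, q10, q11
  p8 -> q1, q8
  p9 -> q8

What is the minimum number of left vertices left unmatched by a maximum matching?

A valid assignment of size 7: p1–q4, p2–q9, p3–q8, p5–q2, p6–q6, p7–q7, p8–q1.
The set {p2, p3, p4, p9} has only 2 neighbours ({q8, q9}), so by Hall's theorem at most 7 of the 9 left vertices can be matched.
That matches 7 of the 9, leaving 2 unmatched; no matching can do better.

2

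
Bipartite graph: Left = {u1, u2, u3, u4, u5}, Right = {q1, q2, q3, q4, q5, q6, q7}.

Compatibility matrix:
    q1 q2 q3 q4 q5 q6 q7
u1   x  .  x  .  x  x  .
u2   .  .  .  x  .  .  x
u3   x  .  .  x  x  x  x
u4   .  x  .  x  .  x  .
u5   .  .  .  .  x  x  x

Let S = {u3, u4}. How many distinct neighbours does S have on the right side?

The union of neighbours of {u3, u4} is {q1, q2, q4, q5, q6, q7}, which has 6 elements.
Since |N(S)| = 6 ≥ |S| = 2, Hall's condition holds for this subset.

6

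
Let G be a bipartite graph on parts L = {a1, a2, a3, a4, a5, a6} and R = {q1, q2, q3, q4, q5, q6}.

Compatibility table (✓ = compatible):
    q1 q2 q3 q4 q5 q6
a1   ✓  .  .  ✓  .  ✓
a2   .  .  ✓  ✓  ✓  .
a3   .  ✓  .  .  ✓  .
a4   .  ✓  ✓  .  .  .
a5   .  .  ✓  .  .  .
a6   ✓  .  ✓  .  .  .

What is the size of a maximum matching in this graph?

For example, pair a1–q6, a2–q4, a3–q5, a4–q2, a5–q3, a6–q1.
All 6 left vertices are matched, so no larger matching exists.

6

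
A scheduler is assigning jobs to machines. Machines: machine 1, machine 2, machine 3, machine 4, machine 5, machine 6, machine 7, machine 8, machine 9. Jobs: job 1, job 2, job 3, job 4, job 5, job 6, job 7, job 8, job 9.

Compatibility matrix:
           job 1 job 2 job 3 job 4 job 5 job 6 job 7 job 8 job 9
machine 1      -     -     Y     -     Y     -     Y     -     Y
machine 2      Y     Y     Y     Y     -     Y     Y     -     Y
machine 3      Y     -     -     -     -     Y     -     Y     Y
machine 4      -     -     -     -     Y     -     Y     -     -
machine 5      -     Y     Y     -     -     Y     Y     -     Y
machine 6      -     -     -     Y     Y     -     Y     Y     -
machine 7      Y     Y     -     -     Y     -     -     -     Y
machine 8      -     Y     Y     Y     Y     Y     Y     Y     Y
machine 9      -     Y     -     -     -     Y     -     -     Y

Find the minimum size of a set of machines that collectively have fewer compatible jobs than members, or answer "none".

none

A matching saturating every machine exists, for instance machine 1→job 3, machine 2→job 4, machine 3→job 6, machine 4→job 7, machine 5→job 2, machine 6→job 8, machine 7→job 1, machine 8→job 5, machine 9→job 9.
By Hall's marriage theorem, this means |N(S)| ≥ |S| for every subset S, so no violating subset exists.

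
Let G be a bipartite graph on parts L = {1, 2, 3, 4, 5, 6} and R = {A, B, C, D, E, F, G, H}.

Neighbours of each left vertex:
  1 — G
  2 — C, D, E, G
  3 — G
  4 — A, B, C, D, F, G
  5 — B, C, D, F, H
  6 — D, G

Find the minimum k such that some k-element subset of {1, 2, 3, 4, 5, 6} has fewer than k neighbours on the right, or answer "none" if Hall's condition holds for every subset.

Take S = {1, 3}. Its neighbourhood is {G}, so |N(S)| = 1 < |S| = 2.
No single vertex violates Hall's condition since each has at least one neighbour, so 2 is the minimum.

2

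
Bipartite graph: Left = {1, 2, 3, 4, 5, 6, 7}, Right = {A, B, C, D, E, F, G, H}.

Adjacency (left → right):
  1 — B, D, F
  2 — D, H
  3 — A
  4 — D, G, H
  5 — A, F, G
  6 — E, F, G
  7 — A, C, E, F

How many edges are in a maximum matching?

One maximum matching: 1–B, 2–H, 3–A, 4–D, 5–F, 6–G, 7–E.
This saturates every left vertex, so 7 is the maximum.

7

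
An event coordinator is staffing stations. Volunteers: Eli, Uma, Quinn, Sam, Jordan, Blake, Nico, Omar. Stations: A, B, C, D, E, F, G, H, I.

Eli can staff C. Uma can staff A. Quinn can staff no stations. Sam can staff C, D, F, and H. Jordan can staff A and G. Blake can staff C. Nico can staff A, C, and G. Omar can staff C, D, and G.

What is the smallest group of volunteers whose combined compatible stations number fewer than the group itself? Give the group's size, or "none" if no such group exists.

1

Take S = {Quinn}. Its neighbourhood is {}, so |N(S)| = 0 < |S| = 1.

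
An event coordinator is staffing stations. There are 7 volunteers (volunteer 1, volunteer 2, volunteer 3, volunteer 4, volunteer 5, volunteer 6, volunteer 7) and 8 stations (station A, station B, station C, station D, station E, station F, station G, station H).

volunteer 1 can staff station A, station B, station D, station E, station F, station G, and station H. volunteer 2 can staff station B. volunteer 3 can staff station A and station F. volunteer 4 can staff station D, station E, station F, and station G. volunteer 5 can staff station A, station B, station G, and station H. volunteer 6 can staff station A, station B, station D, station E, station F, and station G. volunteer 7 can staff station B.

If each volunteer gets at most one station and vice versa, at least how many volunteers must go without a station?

For example, pair volunteer 1→station G, volunteer 2→station B, volunteer 3→station A, volunteer 4→station D, volunteer 5→station H, volunteer 6→station F.
The set {volunteer 2, volunteer 7} has only 1 neighbour ({station B}), so by Hall's theorem at most 6 of the 7 volunteers can be matched.
That matches 6 of the 7, leaving 1 unmatched; no matching can do better.

1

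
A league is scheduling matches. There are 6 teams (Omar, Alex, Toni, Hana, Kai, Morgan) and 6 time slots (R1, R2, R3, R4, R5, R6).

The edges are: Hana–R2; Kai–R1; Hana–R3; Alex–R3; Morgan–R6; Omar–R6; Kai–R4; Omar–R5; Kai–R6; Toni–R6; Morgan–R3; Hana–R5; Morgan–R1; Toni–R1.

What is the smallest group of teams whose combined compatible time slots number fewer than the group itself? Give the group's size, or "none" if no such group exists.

none

A matching saturating every team exists, for instance Omar→R5, Alex→R3, Toni→R1, Hana→R2, Kai→R4, Morgan→R6.
By Hall's marriage theorem, this means |N(S)| ≥ |S| for every subset S, so no violating subset exists.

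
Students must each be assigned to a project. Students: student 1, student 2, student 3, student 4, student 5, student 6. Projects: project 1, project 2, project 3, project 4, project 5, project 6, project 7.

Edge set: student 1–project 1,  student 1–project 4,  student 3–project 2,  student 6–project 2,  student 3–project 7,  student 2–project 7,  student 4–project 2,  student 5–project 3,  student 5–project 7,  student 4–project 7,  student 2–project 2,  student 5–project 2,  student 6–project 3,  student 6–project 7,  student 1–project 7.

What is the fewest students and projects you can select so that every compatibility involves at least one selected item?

The 4 edges student 1–project 4, student 2–project 2, student 3–project 7, student 5–project 3 form a matching, so any vertex cover needs at least 4 vertices (one per matched edge).
Conversely {student 1, project 2, project 3, project 7} meets every edge and has exactly 4 vertices, so 4 is optimal.

4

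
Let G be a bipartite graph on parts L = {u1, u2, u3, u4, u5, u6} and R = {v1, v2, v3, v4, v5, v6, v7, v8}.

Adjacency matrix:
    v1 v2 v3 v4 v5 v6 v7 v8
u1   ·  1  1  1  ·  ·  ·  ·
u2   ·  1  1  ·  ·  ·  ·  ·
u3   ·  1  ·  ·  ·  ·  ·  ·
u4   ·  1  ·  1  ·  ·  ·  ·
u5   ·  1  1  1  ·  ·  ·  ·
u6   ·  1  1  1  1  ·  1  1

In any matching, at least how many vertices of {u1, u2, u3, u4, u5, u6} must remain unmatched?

2

A valid assignment of size 4: u1→v4, u2→v3, u3→v2, u6→v8.
The set {u1, u2, u3, u4, u5} has only 3 neighbours ({v2, v3, v4}), so by Hall's theorem at most 4 of the 6 left vertices can be matched.
That matches 4 of the 6, leaving 2 unmatched; no matching can do better.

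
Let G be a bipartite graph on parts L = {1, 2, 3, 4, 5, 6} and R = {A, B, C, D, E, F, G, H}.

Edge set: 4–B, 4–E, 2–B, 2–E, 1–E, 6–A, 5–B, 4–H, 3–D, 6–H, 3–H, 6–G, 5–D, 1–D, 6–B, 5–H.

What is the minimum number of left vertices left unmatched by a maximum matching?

One maximum matching: 1→D, 2→E, 3→H, 4→B, 6→G.
The set {1, 2, 3, 4, 5} has only 4 neighbours ({B, D, E, H}), so by Hall's theorem at most 5 of the 6 left vertices can be matched.
That matches 5 of the 6, leaving 1 unmatched; no matching can do better.

1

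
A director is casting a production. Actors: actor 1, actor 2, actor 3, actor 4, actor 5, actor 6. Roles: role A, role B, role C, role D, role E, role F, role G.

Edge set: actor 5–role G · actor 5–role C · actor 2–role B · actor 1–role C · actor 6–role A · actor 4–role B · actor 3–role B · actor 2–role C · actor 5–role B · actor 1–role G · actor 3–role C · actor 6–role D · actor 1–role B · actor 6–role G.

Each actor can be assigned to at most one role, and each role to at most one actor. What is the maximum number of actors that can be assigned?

A valid assignment of size 4: actor 1–role G, actor 2–role C, actor 3–role B, actor 6–role D.
The set {actor 1, actor 2, actor 3, actor 4, actor 5} has only 3 neighbours ({role B, role C, role G}), so by Hall's theorem at most 4 of the 6 actors can be matched.

4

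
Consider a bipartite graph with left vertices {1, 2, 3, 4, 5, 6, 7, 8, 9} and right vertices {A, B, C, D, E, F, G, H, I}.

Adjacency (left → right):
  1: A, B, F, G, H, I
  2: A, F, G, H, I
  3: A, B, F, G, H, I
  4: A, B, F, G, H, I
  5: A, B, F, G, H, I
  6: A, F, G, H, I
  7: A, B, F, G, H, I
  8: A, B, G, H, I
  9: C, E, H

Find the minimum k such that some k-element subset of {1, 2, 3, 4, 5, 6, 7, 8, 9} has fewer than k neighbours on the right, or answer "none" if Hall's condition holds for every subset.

Take S = {1, 2, 3, 4, 5, 6, 7}. Its neighbourhood is {A, B, F, G, H, I}, so |N(S)| = 6 < |S| = 7.
Every subset of size less than 7 has at least as many neighbours as members, so 7 is the minimum.

7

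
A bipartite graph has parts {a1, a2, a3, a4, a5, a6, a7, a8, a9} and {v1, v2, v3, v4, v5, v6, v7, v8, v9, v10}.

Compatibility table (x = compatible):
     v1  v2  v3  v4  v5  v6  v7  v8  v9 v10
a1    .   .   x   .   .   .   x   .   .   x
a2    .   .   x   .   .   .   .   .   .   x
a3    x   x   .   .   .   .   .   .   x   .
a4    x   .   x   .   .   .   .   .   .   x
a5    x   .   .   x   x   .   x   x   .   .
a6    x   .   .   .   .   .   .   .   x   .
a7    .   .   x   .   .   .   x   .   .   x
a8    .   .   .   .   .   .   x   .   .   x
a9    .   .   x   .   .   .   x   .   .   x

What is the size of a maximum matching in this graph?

A valid assignment of size 7: a1→v7, a2→v3, a3→v2, a4→v1, a5→v5, a6→v9, a7→v10.
The set {a1, a2, a7, a8, a9} has only 3 neighbours ({v10, v3, v7}), so by Hall's theorem at most 7 of the 9 left vertices can be matched.

7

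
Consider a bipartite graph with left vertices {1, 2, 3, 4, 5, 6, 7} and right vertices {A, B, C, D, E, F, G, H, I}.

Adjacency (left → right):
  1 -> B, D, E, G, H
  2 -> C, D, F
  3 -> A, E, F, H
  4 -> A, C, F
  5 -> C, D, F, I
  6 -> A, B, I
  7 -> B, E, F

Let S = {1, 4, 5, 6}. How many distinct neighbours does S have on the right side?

9

The union of neighbours of {1, 4, 5, 6} is {A, B, C, D, E, F, G, H, I}, which has 9 elements.
Since |N(S)| = 9 ≥ |S| = 4, Hall's condition holds for this subset.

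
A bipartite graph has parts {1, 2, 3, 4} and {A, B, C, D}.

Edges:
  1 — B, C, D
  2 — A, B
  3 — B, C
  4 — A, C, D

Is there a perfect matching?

Yes

For example, pair 1-D, 2-A, 3-B, 4-C.
Every left vertex is matched, so this is a perfect matching.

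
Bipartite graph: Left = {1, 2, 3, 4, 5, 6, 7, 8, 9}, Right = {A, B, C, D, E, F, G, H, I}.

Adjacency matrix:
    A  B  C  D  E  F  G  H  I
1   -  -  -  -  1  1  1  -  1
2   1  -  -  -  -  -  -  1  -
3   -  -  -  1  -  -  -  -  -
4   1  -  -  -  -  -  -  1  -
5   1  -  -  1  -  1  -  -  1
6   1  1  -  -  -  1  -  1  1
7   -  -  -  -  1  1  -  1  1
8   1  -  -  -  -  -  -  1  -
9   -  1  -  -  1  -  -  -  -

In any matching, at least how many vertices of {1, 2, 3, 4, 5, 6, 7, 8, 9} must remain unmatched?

For example, pair 1→G, 2→A, 3→D, 4→H, 5→I, 6→F, 7→E, 9→B.
The set {2, 4, 8} has only 2 neighbours ({A, H}), so by Hall's theorem at most 8 of the 9 left vertices can be matched.
That matches 8 of the 9, leaving 1 unmatched; no matching can do better.

1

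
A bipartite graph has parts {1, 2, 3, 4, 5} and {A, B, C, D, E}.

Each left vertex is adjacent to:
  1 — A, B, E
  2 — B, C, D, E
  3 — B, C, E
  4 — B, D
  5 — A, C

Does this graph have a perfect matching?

Yes

One maximum matching: 1–A, 2–B, 3–E, 4–D, 5–C.
All 5 left vertices are covered.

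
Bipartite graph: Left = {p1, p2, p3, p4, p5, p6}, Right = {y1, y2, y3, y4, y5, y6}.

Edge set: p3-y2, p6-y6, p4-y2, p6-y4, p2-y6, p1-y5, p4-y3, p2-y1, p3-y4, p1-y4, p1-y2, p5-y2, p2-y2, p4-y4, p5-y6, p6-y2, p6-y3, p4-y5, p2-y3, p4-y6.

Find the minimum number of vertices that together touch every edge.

6

A maximum matching has 6 edges (e.g. p1–y5, p2–y1, p3–y4, p4–y6, p5–y2, p6–y3).
By König's theorem the minimum vertex cover has the same size. One such cover is {p1, p2, p3, p4, p5, p6}.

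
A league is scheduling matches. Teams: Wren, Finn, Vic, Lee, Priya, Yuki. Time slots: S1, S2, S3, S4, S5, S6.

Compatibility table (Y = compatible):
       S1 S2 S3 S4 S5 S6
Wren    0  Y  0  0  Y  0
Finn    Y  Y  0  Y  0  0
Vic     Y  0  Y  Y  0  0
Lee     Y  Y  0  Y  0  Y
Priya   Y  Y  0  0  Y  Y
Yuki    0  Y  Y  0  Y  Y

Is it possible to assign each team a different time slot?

Yes

For example, pair Wren–S5, Finn–S1, Vic–S3, Lee–S4, Priya–S6, Yuki–S2.
Every team is matched, so this is a perfect matching.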